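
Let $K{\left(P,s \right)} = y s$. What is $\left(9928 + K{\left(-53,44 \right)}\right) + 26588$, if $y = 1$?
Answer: $36560$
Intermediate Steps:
$K{\left(P,s \right)} = s$ ($K{\left(P,s \right)} = 1 s = s$)
$\left(9928 + K{\left(-53,44 \right)}\right) + 26588 = \left(9928 + 44\right) + 26588 = 9972 + 26588 = 36560$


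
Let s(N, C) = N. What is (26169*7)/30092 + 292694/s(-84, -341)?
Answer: -2198090119/631932 ≈ -3478.4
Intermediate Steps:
(26169*7)/30092 + 292694/s(-84, -341) = (26169*7)/30092 + 292694/(-84) = 183183*(1/30092) + 292694*(-1/84) = 183183/30092 - 146347/42 = -2198090119/631932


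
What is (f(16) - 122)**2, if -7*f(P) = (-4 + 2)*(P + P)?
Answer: 624100/49 ≈ 12737.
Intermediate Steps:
f(P) = 4*P/7 (f(P) = -(-4 + 2)*(P + P)/7 = -(-2)*2*P/7 = -(-4)*P/7 = 4*P/7)
(f(16) - 122)**2 = ((4/7)*16 - 122)**2 = (64/7 - 122)**2 = (-790/7)**2 = 624100/49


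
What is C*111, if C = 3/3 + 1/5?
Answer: 666/5 ≈ 133.20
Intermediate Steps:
C = 6/5 (C = 3*(⅓) + 1*(⅕) = 1 + ⅕ = 6/5 ≈ 1.2000)
C*111 = (6/5)*111 = 666/5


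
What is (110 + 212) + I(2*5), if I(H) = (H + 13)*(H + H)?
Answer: 782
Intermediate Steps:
I(H) = 2*H*(13 + H) (I(H) = (13 + H)*(2*H) = 2*H*(13 + H))
(110 + 212) + I(2*5) = (110 + 212) + 2*(2*5)*(13 + 2*5) = 322 + 2*10*(13 + 10) = 322 + 2*10*23 = 322 + 460 = 782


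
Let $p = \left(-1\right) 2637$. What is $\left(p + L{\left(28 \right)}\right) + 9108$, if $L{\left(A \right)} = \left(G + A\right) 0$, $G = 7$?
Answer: $6471$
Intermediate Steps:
$p = -2637$
$L{\left(A \right)} = 0$ ($L{\left(A \right)} = \left(7 + A\right) 0 = 0$)
$\left(p + L{\left(28 \right)}\right) + 9108 = \left(-2637 + 0\right) + 9108 = -2637 + 9108 = 6471$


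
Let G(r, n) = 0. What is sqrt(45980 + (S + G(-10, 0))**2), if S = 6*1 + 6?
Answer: 2*sqrt(11531) ≈ 214.76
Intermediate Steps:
S = 12 (S = 6 + 6 = 12)
sqrt(45980 + (S + G(-10, 0))**2) = sqrt(45980 + (12 + 0)**2) = sqrt(45980 + 12**2) = sqrt(45980 + 144) = sqrt(46124) = 2*sqrt(11531)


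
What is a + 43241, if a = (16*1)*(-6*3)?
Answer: 42953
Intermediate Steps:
a = -288 (a = 16*(-18) = -288)
a + 43241 = -288 + 43241 = 42953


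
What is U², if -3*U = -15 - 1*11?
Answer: 676/9 ≈ 75.111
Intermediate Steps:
U = 26/3 (U = -(-15 - 1*11)/3 = -(-15 - 11)/3 = -⅓*(-26) = 26/3 ≈ 8.6667)
U² = (26/3)² = 676/9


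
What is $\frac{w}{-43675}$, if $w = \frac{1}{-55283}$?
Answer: $\frac{1}{2414485025} \approx 4.1417 \cdot 10^{-10}$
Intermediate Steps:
$w = - \frac{1}{55283} \approx -1.8089 \cdot 10^{-5}$
$\frac{w}{-43675} = - \frac{1}{55283 \left(-43675\right)} = \left(- \frac{1}{55283}\right) \left(- \frac{1}{43675}\right) = \frac{1}{2414485025}$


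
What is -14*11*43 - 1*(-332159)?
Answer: 325537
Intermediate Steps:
-14*11*43 - 1*(-332159) = -154*43 + 332159 = -6622 + 332159 = 325537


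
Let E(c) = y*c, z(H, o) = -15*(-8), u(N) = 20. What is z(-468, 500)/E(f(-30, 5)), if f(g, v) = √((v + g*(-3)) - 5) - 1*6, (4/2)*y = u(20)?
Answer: 4/3 + 2*√10/3 ≈ 3.4415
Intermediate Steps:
y = 10 (y = (½)*20 = 10)
z(H, o) = 120
f(g, v) = -6 + √(-5 + v - 3*g) (f(g, v) = √((v - 3*g) - 5) - 6 = √(-5 + v - 3*g) - 6 = -6 + √(-5 + v - 3*g))
E(c) = 10*c
z(-468, 500)/E(f(-30, 5)) = 120/((10*(-6 + √(-5 + 5 - 3*(-30))))) = 120/((10*(-6 + √(-5 + 5 + 90)))) = 120/((10*(-6 + √90))) = 120/((10*(-6 + 3*√10))) = 120/(-60 + 30*√10)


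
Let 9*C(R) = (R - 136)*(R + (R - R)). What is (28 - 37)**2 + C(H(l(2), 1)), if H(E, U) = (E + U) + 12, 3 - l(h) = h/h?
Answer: -362/3 ≈ -120.67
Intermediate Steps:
l(h) = 2 (l(h) = 3 - h/h = 3 - 1*1 = 3 - 1 = 2)
H(E, U) = 12 + E + U
C(R) = R*(-136 + R)/9 (C(R) = ((R - 136)*(R + (R - R)))/9 = ((-136 + R)*(R + 0))/9 = ((-136 + R)*R)/9 = (R*(-136 + R))/9 = R*(-136 + R)/9)
(28 - 37)**2 + C(H(l(2), 1)) = (28 - 37)**2 + (12 + 2 + 1)*(-136 + (12 + 2 + 1))/9 = (-9)**2 + (1/9)*15*(-136 + 15) = 81 + (1/9)*15*(-121) = 81 - 605/3 = -362/3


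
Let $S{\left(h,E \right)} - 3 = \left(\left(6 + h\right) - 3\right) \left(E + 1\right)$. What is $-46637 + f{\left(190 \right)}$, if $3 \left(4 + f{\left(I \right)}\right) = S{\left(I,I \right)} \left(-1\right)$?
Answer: $- \frac{176789}{3} \approx -58930.0$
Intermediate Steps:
$S{\left(h,E \right)} = 3 + \left(1 + E\right) \left(3 + h\right)$ ($S{\left(h,E \right)} = 3 + \left(\left(6 + h\right) - 3\right) \left(E + 1\right) = 3 + \left(3 + h\right) \left(1 + E\right) = 3 + \left(1 + E\right) \left(3 + h\right)$)
$f{\left(I \right)} = -6 - \frac{4 I}{3} - \frac{I^{2}}{3}$ ($f{\left(I \right)} = -4 + \frac{\left(6 + I + 3 I + I I\right) \left(-1\right)}{3} = -4 + \frac{\left(6 + I + 3 I + I^{2}\right) \left(-1\right)}{3} = -4 + \frac{\left(6 + I^{2} + 4 I\right) \left(-1\right)}{3} = -4 + \frac{-6 - I^{2} - 4 I}{3} = -4 - \left(2 + \frac{I^{2}}{3} + \frac{4 I}{3}\right) = -6 - \frac{4 I}{3} - \frac{I^{2}}{3}$)
$-46637 + f{\left(190 \right)} = -46637 - \left(\frac{778}{3} + \frac{36100}{3}\right) = -46637 - \frac{36878}{3} = - \frac{176789}{3}$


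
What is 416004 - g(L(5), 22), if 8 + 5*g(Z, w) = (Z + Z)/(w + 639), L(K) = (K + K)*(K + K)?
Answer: 1374898308/3305 ≈ 4.1601e+5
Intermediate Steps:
L(K) = 4*K**2 (L(K) = (2*K)*(2*K) = 4*K**2)
g(Z, w) = -8/5 + 2*Z/(5*(639 + w)) (g(Z, w) = -8/5 + ((Z + Z)/(w + 639))/5 = -8/5 + ((2*Z)/(639 + w))/5 = -8/5 + (2*Z/(639 + w))/5 = -8/5 + 2*Z/(5*(639 + w)))
416004 - g(L(5), 22) = 416004 - 2*(-2556 + 4*5**2 - 4*22)/(5*(639 + 22)) = 416004 - 2*(-2556 + 4*25 - 88)/(5*661) = 416004 - 2*(-2556 + 100 - 88)/(5*661) = 416004 - 2*(-2544)/(5*661) = 416004 - 1*(-5088/3305) = 416004 + 5088/3305 = 1374898308/3305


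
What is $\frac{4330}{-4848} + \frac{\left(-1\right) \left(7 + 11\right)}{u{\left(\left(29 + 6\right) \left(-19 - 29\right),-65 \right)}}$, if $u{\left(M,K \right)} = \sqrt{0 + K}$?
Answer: $- \frac{2165}{2424} + \frac{18 i \sqrt{65}}{65} \approx -0.89315 + 2.2326 i$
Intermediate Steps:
$u{\left(M,K \right)} = \sqrt{K}$
$\frac{4330}{-4848} + \frac{\left(-1\right) \left(7 + 11\right)}{u{\left(\left(29 + 6\right) \left(-19 - 29\right),-65 \right)}} = \frac{4330}{-4848} + \frac{\left(-1\right) \left(7 + 11\right)}{\sqrt{-65}} = 4330 \left(- \frac{1}{4848}\right) + \frac{\left(-1\right) 18}{i \sqrt{65}} = - \frac{2165}{2424} - 18 \left(- \frac{i \sqrt{65}}{65}\right) = - \frac{2165}{2424} + \frac{18 i \sqrt{65}}{65}$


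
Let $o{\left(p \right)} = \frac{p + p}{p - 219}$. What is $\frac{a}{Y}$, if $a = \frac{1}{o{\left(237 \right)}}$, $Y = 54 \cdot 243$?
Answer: $\frac{1}{345546} \approx 2.894 \cdot 10^{-6}$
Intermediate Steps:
$o{\left(p \right)} = \frac{2 p}{-219 + p}$
$Y = 13122$
$a = \frac{3}{79}$ ($a = \frac{1}{2 \cdot 237 \frac{1}{-219 + 237}} = \frac{1}{2 \cdot 237 \cdot \frac{1}{18}} = \frac{1}{\frac{79}{3}} = \frac{3}{79} \approx 0.037975$)
$\frac{a}{Y} = \frac{3}{79 \cdot 13122} = \frac{3}{79} \cdot \frac{1}{13122} = \frac{1}{345546}$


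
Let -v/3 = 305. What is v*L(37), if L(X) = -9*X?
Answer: 304695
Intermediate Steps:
v = -915 (v = -3*305 = -915)
v*L(37) = -(-8235)*37 = -915*(-333) = 304695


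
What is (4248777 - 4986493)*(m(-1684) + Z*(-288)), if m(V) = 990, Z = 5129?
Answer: 1088988325992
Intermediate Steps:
(4248777 - 4986493)*(m(-1684) + Z*(-288)) = (4248777 - 4986493)*(990 + 5129*(-288)) = -737716*(990 - 1477152) = -737716*(-1476162) = 1088988325992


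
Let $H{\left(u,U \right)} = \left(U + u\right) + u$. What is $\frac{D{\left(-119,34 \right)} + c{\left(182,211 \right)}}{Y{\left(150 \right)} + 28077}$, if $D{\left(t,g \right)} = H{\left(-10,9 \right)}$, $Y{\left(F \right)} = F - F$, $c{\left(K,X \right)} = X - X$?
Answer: $- \frac{11}{28077} \approx -0.00039178$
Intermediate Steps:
$H{\left(u,U \right)} = U + 2 u$
$c{\left(K,X \right)} = 0$
$Y{\left(F \right)} = 0$
$D{\left(t,g \right)} = -11$ ($D{\left(t,g \right)} = 9 + 2 \left(-10\right) = 9 - 20 = -11$)
$\frac{D{\left(-119,34 \right)} + c{\left(182,211 \right)}}{Y{\left(150 \right)} + 28077} = \frac{-11 + 0}{0 + 28077} = - \frac{11}{28077}$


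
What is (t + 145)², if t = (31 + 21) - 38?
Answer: 25281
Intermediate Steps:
t = 14 (t = 52 - 38 = 14)
(t + 145)² = (14 + 145)² = 159² = 25281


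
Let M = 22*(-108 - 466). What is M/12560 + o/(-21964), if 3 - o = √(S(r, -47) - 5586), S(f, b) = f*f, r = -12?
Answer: -8668721/8620870 + I*√5442/21964 ≈ -1.0056 + 0.0033587*I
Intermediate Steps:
S(f, b) = f²
M = -12628 (M = 22*(-574) = -12628)
o = 3 - I*√5442 (o = 3 - √((-12)² - 5586) = 3 - √(144 - 5586) = 3 - √(-5442) = 3 - I*√5442 ≈ 3.0 - 73.77*I)
M/12560 + o/(-21964) = -12628/12560 + (3 - I*√5442)/(-21964) = -12628*1/12560 + (3 - I*√5442)*(-1/21964) = -3157/3140 + (-3/21964 + I*√5442/21964) = -8668721/8620870 + I*√5442/21964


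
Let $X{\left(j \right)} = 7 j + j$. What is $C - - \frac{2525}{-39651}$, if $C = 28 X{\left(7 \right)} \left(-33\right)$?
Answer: $- \frac{2051703869}{39651} \approx -51744.0$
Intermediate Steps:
$X{\left(j \right)} = 8 j$
$C = -51744$ ($C = 28 \cdot 8 \cdot 7 \left(-33\right) = 28 \cdot 56 \left(-33\right) = 1568 \left(-33\right) = -51744$)
$C - - \frac{2525}{-39651} = -51744 - - \frac{2525}{-39651} = -51744 - \left(-2525\right) \left(- \frac{1}{39651}\right) = -51744 - \frac{2525}{39651} = - \frac{2051703869}{39651}$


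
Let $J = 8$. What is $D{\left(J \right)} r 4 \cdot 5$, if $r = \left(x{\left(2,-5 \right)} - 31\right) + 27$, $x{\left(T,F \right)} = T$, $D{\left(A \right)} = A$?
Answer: $-320$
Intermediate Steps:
$r = -2$ ($r = \left(2 - 31\right) + 27 = -29 + 27 = -2$)
$D{\left(J \right)} r 4 \cdot 5 = 8 \left(-2\right) 4 \cdot 5 = \left(-16\right) 20 = -320$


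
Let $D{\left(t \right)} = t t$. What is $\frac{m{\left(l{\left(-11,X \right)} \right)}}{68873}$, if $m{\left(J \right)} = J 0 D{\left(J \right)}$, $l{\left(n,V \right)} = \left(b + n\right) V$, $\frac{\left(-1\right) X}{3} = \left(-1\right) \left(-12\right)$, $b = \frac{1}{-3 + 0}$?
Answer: $0$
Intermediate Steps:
$D{\left(t \right)} = t^{2}$
$b = - \frac{1}{3}$ ($b = \frac{1}{-3} = - \frac{1}{3} \approx -0.33333$)
$X = -36$ ($X = - 3 \left(\left(-1\right) \left(-12\right)\right) = \left(-3\right) 12 = -36$)
$l{\left(n,V \right)} = V \left(- \frac{1}{3} + n\right)$ ($l{\left(n,V \right)} = \left(- \frac{1}{3} + n\right) V = V \left(- \frac{1}{3} + n\right)$)
$m{\left(J \right)} = 0$ ($m{\left(J \right)} = J 0 J^{2} = 0 J^{2} = 0$)
$\frac{m{\left(l{\left(-11,X \right)} \right)}}{68873} = \frac{0}{68873} = 0 \cdot \frac{1}{68873} = 0$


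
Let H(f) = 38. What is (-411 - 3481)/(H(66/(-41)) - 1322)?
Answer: 973/321 ≈ 3.0312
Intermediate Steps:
(-411 - 3481)/(H(66/(-41)) - 1322) = (-411 - 3481)/(38 - 1322) = -3892/(-1284) = -3892*(-1/1284) = 973/321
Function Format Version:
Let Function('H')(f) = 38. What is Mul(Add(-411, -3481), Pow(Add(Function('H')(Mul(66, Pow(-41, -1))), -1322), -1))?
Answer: Rational(973, 321) ≈ 3.0312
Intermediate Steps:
Mul(Add(-411, -3481), Pow(Add(Function('H')(Mul(66, Pow(-41, -1))), -1322), -1)) = Mul(Add(-411, -3481), Pow(Add(38, -1322), -1)) = Mul(-3892, Pow(-1284, -1)) = Mul(-3892, Rational(-1, 1284)) = Rational(973, 321)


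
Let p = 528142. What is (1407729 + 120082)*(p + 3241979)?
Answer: 5760032335131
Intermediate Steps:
(1407729 + 120082)*(p + 3241979) = (1407729 + 120082)*(528142 + 3241979) = 1527811*3770121 = 5760032335131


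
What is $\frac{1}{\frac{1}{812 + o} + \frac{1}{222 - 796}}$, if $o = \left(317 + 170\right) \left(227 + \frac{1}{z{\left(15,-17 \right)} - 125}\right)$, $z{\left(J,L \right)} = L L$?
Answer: $- \frac{10483358634}{18169555} \approx -576.97$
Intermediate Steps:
$z{\left(J,L \right)} = L^{2}$
$o = \frac{18130523}{164}$ ($o = \left(317 + 170\right) \left(227 + \frac{1}{\left(-17\right)^{2} - 125}\right) = 487 \left(227 + \frac{1}{289 - 125}\right) = 487 \left(227 + \frac{1}{164}\right) = 487 \cdot \frac{37229}{164} = \frac{18130523}{164} \approx 1.1055 \cdot 10^{5}$)
$\frac{1}{\frac{1}{812 + o} + \frac{1}{222 - 796}} = \frac{1}{\frac{1}{812 + \frac{18130523}{164}} + \frac{1}{222 - 796}} = \frac{1}{\frac{1}{\frac{18263691}{164}} + \frac{1}{-574}} = \frac{1}{\frac{164}{18263691} - \frac{1}{574}} = \frac{1}{- \frac{18169555}{10483358634}} = - \frac{10483358634}{18169555}$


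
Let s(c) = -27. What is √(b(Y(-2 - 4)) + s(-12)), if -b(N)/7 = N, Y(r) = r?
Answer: √15 ≈ 3.8730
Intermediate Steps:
b(N) = -7*N
√(b(Y(-2 - 4)) + s(-12)) = √(-7*(-2 - 4) - 27) = √(-7*(-6) - 27) = √(42 - 27) = √15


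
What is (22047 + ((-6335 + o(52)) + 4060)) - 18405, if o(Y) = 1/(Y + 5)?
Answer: 77920/57 ≈ 1367.0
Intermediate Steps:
o(Y) = 1/(5 + Y)
(22047 + ((-6335 + o(52)) + 4060)) - 18405 = (22047 + ((-6335 + 1/(5 + 52)) + 4060)) - 18405 = (22047 + ((-6335 + 1/57) + 4060)) - 18405 = (22047 + (-361094/57 + 4060)) - 18405 = (22047 - 129674/57) - 18405 = 1127005/57 - 18405 = 77920/57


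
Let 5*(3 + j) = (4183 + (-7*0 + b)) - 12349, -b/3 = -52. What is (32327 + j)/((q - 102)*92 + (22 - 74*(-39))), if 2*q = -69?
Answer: -15361/4825 ≈ -3.1836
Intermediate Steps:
b = 156 (b = -3*(-52) = 156)
q = -69/2 (q = (½)*(-69) = -69/2 ≈ -34.500)
j = -1605 (j = -3 + ((4183 + (-7*0 + 156)) - 12349)/5 = -3 + ((4183 + (0 + 156)) - 12349)/5 = -3 + ((4183 + 156) - 12349)/5 = -3 + (4339 - 12349)/5 = -3 + (⅕)*(-8010) = -3 - 1602 = -1605)
(32327 + j)/((q - 102)*92 + (22 - 74*(-39))) = (32327 - 1605)/((-69/2 - 102)*92 + (22 - 74*(-39))) = 30722/(-273/2*92 + (22 + 2886)) = 30722/(-12558 + 2908) = 30722/(-9650) = 30722*(-1/9650) = -15361/4825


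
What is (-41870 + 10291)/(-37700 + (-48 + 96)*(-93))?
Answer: 31579/42164 ≈ 0.74896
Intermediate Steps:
(-41870 + 10291)/(-37700 + (-48 + 96)*(-93)) = -31579/(-37700 + 48*(-93)) = -31579/(-37700 - 4464) = -31579/(-42164) = -31579*(-1/42164) = 31579/42164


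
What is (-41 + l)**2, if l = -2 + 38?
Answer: 25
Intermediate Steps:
l = 36
(-41 + l)**2 = (-41 + 36)**2 = (-5)**2 = 25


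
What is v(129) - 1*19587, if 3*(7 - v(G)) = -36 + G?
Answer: -19611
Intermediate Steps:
v(G) = 19 - G/3 (v(G) = 7 - (-36 + G)/3 = 7 + (12 - G/3) = 19 - G/3)
v(129) - 1*19587 = (19 - ⅓*129) - 1*19587 = (19 - 43) - 19587 = -24 - 19587 = -19611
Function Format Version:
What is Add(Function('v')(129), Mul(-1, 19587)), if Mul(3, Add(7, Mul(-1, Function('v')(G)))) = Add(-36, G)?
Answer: -19611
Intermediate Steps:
Function('v')(G) = Add(19, Mul(Rational(-1, 3), G)) (Function('v')(G) = Add(7, Mul(Rational(-1, 3), Add(-36, G))) = Add(7, Add(12, Mul(Rational(-1, 3), G))) = Add(19, Mul(Rational(-1, 3), G)))
Add(Function('v')(129), Mul(-1, 19587)) = Add(Add(19, Mul(Rational(-1, 3), 129)), Mul(-1, 19587)) = Add(Add(19, -43), -19587) = Add(-24, -19587) = -19611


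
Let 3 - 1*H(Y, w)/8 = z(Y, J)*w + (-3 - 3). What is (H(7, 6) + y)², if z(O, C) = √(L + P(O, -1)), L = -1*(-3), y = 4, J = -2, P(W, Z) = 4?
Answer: 21904 - 7296*√7 ≈ 2600.6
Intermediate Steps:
L = 3
z(O, C) = √7 (z(O, C) = √(3 + 4) = √7)
H(Y, w) = 72 - 8*w*√7 (H(Y, w) = 24 - 8*(√7*w + (-3 - 3)) = 24 - 8*(w*√7 - 6) = 24 - 8*(-6 + w*√7) = 24 + (48 - 8*w*√7) = 72 - 8*w*√7)
(H(7, 6) + y)² = ((72 - 8*6*√7) + 4)² = ((72 - 48*√7) + 4)² = (76 - 48*√7)²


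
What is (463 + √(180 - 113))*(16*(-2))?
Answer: -14816 - 32*√67 ≈ -15078.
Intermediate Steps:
(463 + √(180 - 113))*(16*(-2)) = (463 + √67)*(-32) = -14816 - 32*√67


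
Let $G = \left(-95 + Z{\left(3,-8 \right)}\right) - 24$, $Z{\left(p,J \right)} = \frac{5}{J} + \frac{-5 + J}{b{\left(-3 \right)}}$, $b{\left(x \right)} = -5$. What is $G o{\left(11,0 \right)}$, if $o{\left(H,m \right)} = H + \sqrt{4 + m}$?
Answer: $- \frac{60853}{40} \approx -1521.3$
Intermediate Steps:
$Z{\left(p,J \right)} = 1 + \frac{5}{J} - \frac{J}{5}$ ($Z{\left(p,J \right)} = \frac{5}{J} + \frac{-5 + J}{-5} = \frac{5}{J} + \left(-5 + J\right) \left(- \frac{1}{5}\right) = \frac{5}{J} - \left(-1 + \frac{J}{5}\right) = 1 + \frac{5}{J} - \frac{J}{5}$)
$G = - \frac{4681}{40}$ ($G = \left(-95 + \left(1 + \frac{5}{-8} - - \frac{8}{5}\right)\right) - 24 = \left(-95 + \left(1 + 5 \left(- \frac{1}{8}\right) + \frac{8}{5}\right)\right) - 24 = \left(-95 + \left(1 - \frac{5}{8} + \frac{8}{5}\right)\right) - 24 = \left(-95 + \frac{79}{40}\right) - 24 = - \frac{3721}{40} - 24 = - \frac{4681}{40} \approx -117.03$)
$G o{\left(11,0 \right)} = - \frac{4681 \left(11 + \sqrt{4 + 0}\right)}{40} = - \frac{4681 \left(11 + \sqrt{4}\right)}{40} = - \frac{4681 \left(11 + 2\right)}{40} = \left(- \frac{4681}{40}\right) 13 = - \frac{60853}{40}$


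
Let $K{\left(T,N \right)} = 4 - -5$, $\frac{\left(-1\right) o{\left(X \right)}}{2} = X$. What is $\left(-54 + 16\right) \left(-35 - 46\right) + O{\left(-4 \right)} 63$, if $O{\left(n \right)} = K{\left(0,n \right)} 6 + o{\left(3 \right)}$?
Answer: $6102$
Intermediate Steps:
$o{\left(X \right)} = - 2 X$
$K{\left(T,N \right)} = 9$ ($K{\left(T,N \right)} = 4 + 5 = 9$)
$O{\left(n \right)} = 48$ ($O{\left(n \right)} = 9 \cdot 6 - 6 = 54 - 6 = 48$)
$\left(-54 + 16\right) \left(-35 - 46\right) + O{\left(-4 \right)} 63 = \left(-54 + 16\right) \left(-35 - 46\right) + 48 \cdot 63 = \left(-38\right) \left(-81\right) + 3024 = 3078 + 3024 = 6102$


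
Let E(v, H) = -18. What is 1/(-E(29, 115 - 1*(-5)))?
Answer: 1/18 ≈ 0.055556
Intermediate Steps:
1/(-E(29, 115 - 1*(-5))) = 1/(-1*(-18)) = 1/18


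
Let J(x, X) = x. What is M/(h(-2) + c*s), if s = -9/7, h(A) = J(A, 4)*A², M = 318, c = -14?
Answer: 159/5 ≈ 31.800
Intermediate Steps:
h(A) = A³ (h(A) = A*A² = A³)
s = -9/7 (s = -9*⅐ = -9/7 ≈ -1.2857)
M/(h(-2) + c*s) = 318/((-2)³ - 14*(-9/7)) = 318/(-8 + 18) = 318/10 = 318*(⅒) = 159/5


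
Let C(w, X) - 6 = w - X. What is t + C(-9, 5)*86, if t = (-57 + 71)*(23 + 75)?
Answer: 684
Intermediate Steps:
C(w, X) = 6 + w - X (C(w, X) = 6 + (w - X) = 6 + w - X)
t = 1372 (t = 14*98 = 1372)
t + C(-9, 5)*86 = 1372 + (6 - 9 - 1*5)*86 = 1372 + (6 - 9 - 5)*86 = 1372 - 8*86 = 1372 - 688 = 684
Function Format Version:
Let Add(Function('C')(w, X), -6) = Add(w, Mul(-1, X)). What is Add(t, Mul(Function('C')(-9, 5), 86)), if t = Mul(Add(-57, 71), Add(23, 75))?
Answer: 684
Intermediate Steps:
Function('C')(w, X) = Add(6, w, Mul(-1, X)) (Function('C')(w, X) = Add(6, Add(w, Mul(-1, X))) = Add(6, w, Mul(-1, X)))
t = 1372 (t = Mul(14, 98) = 1372)
Add(t, Mul(Function('C')(-9, 5), 86)) = Add(1372, Mul(Add(6, -9, Mul(-1, 5)), 86)) = Add(1372, Mul(Add(6, -9, -5), 86)) = Add(1372, Mul(-8, 86)) = Add(1372, -688) = 684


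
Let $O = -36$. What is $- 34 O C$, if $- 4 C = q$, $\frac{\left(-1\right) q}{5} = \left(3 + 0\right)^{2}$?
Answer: $13770$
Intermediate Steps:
$q = -45$ ($q = - 5 \left(3 + 0\right)^{2} = - 5 \cdot 3^{2} = \left(-5\right) 9 = -45$)
$C = \frac{45}{4}$ ($C = \left(- \frac{1}{4}\right) \left(-45\right) = \frac{45}{4} \approx 11.25$)
$- 34 O C = \left(-34\right) \left(-36\right) \frac{45}{4} = 1224 \cdot \frac{45}{4} = 13770$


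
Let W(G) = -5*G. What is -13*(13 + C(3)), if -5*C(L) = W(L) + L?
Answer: -1001/5 ≈ -200.20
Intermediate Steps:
C(L) = 4*L/5 (C(L) = -(-5*L + L)/5 = -(-4)*L/5 = 4*L/5)
-13*(13 + C(3)) = -13*(13 + (⅘)*3) = -13*(13 + 12/5) = -13*77/5 = -1001/5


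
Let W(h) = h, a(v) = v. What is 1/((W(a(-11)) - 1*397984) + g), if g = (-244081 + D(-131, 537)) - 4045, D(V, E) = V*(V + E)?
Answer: -1/699307 ≈ -1.4300e-6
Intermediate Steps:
D(V, E) = V*(E + V)
g = -301312 (g = (-244081 - 131*(537 - 131)) - 4045 = (-244081 - 131*406) - 4045 = (-244081 - 53186) - 4045 = -297267 - 4045 = -301312)
1/((W(a(-11)) - 1*397984) + g) = 1/((-11 - 1*397984) - 301312) = 1/((-11 - 397984) - 301312) = 1/(-397995 - 301312) = 1/(-699307) = -1/699307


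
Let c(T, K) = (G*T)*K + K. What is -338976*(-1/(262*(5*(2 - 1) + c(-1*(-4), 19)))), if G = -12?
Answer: -7062/4847 ≈ -1.4570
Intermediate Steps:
c(T, K) = K - 12*K*T (c(T, K) = (-12*T)*K + K = -12*K*T + K = K - 12*K*T)
-338976*(-1/(262*(5*(2 - 1) + c(-1*(-4), 19)))) = -338976*(-1/(262*(5*(2 - 1) + 19*(1 - (-12)*(-4))))) = -338976*(-1/(262*(5*1 + 19*(1 - 12*4)))) = -338976*(-1/(262*(5 + 19*(1 - 48)))) = -338976*(-1/(262*(5 + 19*(-47)))) = -338976*(-1/(262*(5 - 893))) = -338976/((-262*(-888))) = -338976/232656 = -338976*1/232656 = -7062/4847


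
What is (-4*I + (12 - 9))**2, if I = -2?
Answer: 121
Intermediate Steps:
(-4*I + (12 - 9))**2 = (-4*(-2) + (12 - 9))**2 = (8 + 3)**2 = 11**2 = 121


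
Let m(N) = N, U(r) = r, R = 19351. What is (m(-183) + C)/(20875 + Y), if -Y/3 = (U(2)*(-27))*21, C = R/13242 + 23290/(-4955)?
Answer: -2443980821/318582749694 ≈ -0.0076714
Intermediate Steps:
C = -42504395/13122822 (C = 19351/13242 + 23290/(-4955) = 19351*(1/13242) + 23290*(-1/4955) = 19351/13242 - 4658/991 = -42504395/13122822 ≈ -3.2390)
Y = 3402 (Y = -3*2*(-27)*21 = -(-162)*21 = -3*(-1134) = 3402)
(m(-183) + C)/(20875 + Y) = (-183 - 42504395/13122822)/(20875 + 3402) = -2443980821/13122822/24277 = -2443980821/13122822*1/24277 = -2443980821/318582749694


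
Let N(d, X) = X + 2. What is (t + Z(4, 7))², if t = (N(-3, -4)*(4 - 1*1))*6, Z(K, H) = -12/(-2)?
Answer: 900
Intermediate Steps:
N(d, X) = 2 + X
Z(K, H) = 6 (Z(K, H) = -12*(-½) = 6)
t = -36 (t = ((2 - 4)*(4 - 1*1))*6 = -2*(4 - 1)*6 = -2*3*6 = -6*6 = -36)
(t + Z(4, 7))² = (-36 + 6)² = (-30)² = 900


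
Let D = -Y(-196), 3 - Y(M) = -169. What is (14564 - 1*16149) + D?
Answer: -1757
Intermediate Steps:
Y(M) = 172 (Y(M) = 3 - 1*(-169) = 3 + 169 = 172)
D = -172 (D = -1*172 = -172)
(14564 - 1*16149) + D = (14564 - 1*16149) - 172 = (14564 - 16149) - 172 = -1585 - 172 = -1757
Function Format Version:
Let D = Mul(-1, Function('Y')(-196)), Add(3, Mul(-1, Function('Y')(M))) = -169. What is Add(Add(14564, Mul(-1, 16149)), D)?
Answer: -1757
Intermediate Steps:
Function('Y')(M) = 172 (Function('Y')(M) = Add(3, Mul(-1, -169)) = Add(3, 169) = 172)
D = -172 (D = Mul(-1, 172) = -172)
Add(Add(14564, Mul(-1, 16149)), D) = Add(Add(14564, Mul(-1, 16149)), -172) = Add(Add(14564, -16149), -172) = Add(-1585, -172) = -1757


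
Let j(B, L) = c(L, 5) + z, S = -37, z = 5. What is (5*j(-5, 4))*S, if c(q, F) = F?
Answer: -1850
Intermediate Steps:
j(B, L) = 10 (j(B, L) = 5 + 5 = 10)
(5*j(-5, 4))*S = (5*10)*(-37) = 50*(-37) = -1850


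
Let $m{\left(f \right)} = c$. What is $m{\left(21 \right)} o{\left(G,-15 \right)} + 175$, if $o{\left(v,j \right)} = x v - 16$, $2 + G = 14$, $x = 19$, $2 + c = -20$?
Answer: $-4489$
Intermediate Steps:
$c = -22$ ($c = -2 - 20 = -22$)
$G = 12$ ($G = -2 + 14 = 12$)
$m{\left(f \right)} = -22$
$o{\left(v,j \right)} = -16 + 19 v$ ($o{\left(v,j \right)} = 19 v - 16 = -16 + 19 v$)
$m{\left(21 \right)} o{\left(G,-15 \right)} + 175 = - 22 \left(-16 + 19 \cdot 12\right) + 175 = - 22 \left(-16 + 228\right) + 175 = \left(-22\right) 212 + 175 = -4664 + 175 = -4489$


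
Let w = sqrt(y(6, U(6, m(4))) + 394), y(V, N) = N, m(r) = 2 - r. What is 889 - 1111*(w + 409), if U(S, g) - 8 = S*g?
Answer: -453510 - 1111*sqrt(390) ≈ -4.7545e+5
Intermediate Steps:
U(S, g) = 8 + S*g
w = sqrt(390) (w = sqrt((8 + 6*(2 - 1*4)) + 394) = sqrt((8 + 6*(2 - 4)) + 394) = sqrt((8 + 6*(-2)) + 394) = sqrt((8 - 12) + 394) = sqrt(-4 + 394) = sqrt(390) ≈ 19.748)
889 - 1111*(w + 409) = 889 - 1111*(sqrt(390) + 409) = 889 - 1111*(409 + sqrt(390)) = 889 + (-454399 - 1111*sqrt(390)) = -453510 - 1111*sqrt(390)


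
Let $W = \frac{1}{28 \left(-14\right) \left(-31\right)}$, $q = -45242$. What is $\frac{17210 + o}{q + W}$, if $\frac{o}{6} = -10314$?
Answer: $\frac{542878448}{549780783} \approx 0.98744$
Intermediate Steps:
$o = -61884$ ($o = 6 \left(-10314\right) = -61884$)
$W = \frac{1}{12152}$ ($W = \frac{1}{\left(-392\right) \left(-31\right)} = \frac{1}{12152} \approx 8.2291 \cdot 10^{-5}$)
$\frac{17210 + o}{q + W} = \frac{17210 - 61884}{-45242 + \frac{1}{12152}} = - \frac{44674}{- \frac{549780783}{12152}} = \left(-44674\right) \left(- \frac{12152}{549780783}\right) = \frac{542878448}{549780783}$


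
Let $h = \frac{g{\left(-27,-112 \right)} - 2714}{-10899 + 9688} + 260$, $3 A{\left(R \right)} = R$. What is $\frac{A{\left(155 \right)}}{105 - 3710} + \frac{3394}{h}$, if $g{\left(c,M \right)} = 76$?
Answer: $\frac{4440188702}{343374087} \approx 12.931$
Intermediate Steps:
$A{\left(R \right)} = \frac{R}{3}$
$h = \frac{317498}{1211}$ ($h = \frac{76 - 2714}{-10899 + 9688} + 260 = - \frac{2638}{-1211} + 260 = \left(-2638\right) \left(- \frac{1}{1211}\right) + 260 = \frac{2638}{1211} + 260 = \frac{317498}{1211} \approx 262.18$)
$\frac{A{\left(155 \right)}}{105 - 3710} + \frac{3394}{h} = \frac{\frac{1}{3} \cdot 155}{105 - 3710} + \frac{3394}{\frac{317498}{1211}} = \frac{155}{3 \left(105 - 3710\right)} + 3394 \cdot \frac{1211}{317498} = \frac{155}{3 \left(-3605\right)} + \frac{2055067}{158749} = \frac{155}{3} \left(- \frac{1}{3605}\right) + \frac{2055067}{158749} = - \frac{31}{2163} + \frac{2055067}{158749} = \frac{4440188702}{343374087}$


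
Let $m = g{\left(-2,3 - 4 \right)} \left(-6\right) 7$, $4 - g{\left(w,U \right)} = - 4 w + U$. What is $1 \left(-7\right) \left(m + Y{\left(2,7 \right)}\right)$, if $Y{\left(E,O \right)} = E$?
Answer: $-896$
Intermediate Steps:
$g{\left(w,U \right)} = 4 - U + 4 w$ ($g{\left(w,U \right)} = 4 - \left(- 4 w + U\right) = 4 - \left(U - 4 w\right) = 4 - U + 4 w$)
$m = 126$ ($m = \left(4 - \left(3 - 4\right) + 4 \left(-2\right)\right) \left(-6\right) 7 = \left(4 - -1 - 8\right) \left(-6\right) 7 = \left(4 + 1 - 8\right) \left(-6\right) 7 = \left(-3\right) \left(-6\right) 7 = 18 \cdot 7 = 126$)
$1 \left(-7\right) \left(m + Y{\left(2,7 \right)}\right) = 1 \left(-7\right) \left(126 + 2\right) = \left(-7\right) 128 = -896$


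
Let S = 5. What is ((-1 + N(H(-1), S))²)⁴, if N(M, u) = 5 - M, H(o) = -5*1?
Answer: 43046721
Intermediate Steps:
H(o) = -5
((-1 + N(H(-1), S))²)⁴ = ((-1 + (5 - 1*(-5)))²)⁴ = ((-1 + (5 + 5))²)⁴ = ((-1 + 10)²)⁴ = (9²)⁴ = 81⁴ = 43046721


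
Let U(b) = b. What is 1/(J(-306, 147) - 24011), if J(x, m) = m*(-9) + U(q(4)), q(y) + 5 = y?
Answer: -1/25335 ≈ -3.9471e-5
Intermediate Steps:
q(y) = -5 + y
J(x, m) = -1 - 9*m (J(x, m) = m*(-9) + (-5 + 4) = -9*m - 1 = -1 - 9*m)
1/(J(-306, 147) - 24011) = 1/((-1 - 9*147) - 24011) = 1/((-1 - 1323) - 24011) = 1/(-1324 - 24011) = 1/(-25335) = -1/25335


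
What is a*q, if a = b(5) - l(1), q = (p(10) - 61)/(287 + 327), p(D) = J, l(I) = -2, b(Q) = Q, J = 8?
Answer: -371/614 ≈ -0.60423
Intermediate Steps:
p(D) = 8
q = -53/614 (q = (8 - 61)/(287 + 327) = -53/614 ≈ -0.086319)
a = 7 (a = 5 - 1*(-2) = 5 + 2 = 7)
a*q = 7*(-53/614) = -371/614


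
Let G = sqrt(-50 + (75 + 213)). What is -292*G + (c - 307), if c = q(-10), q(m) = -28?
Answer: -335 - 292*sqrt(238) ≈ -4839.8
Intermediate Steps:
c = -28
G = sqrt(238) (G = sqrt(-50 + 288) = sqrt(238) ≈ 15.427)
-292*G + (c - 307) = -292*sqrt(238) + (-28 - 307) = -292*sqrt(238) - 335 = -335 - 292*sqrt(238)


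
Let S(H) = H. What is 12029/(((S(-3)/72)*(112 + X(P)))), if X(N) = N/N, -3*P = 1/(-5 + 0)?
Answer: -288696/113 ≈ -2554.8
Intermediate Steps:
P = 1/15 (P = -1/(3*(-5 + 0)) = -1/3/(-5) = -1/3*(-1/5) = 1/15 ≈ 0.066667)
X(N) = 1
12029/(((S(-3)/72)*(112 + X(P)))) = 12029/(((-3/72)*(112 + 1))) = 12029/((-3*1/72*113)) = 12029/((-1/24*113)) = 12029/(-113/24) = 12029*(-24/113) = -288696/113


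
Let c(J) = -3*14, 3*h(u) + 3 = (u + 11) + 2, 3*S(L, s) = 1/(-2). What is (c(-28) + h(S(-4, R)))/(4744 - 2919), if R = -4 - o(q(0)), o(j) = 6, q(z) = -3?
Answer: -697/32850 ≈ -0.021218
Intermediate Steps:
R = -10 (R = -4 - 1*6 = -4 - 6 = -10)
S(L, s) = -1/6 (S(L, s) = (1/(-2))/3 = (1*(-1/2))/3 = (1/3)*(-1/2) = -1/6)
h(u) = 10/3 + u/3 (h(u) = -1 + ((u + 11) + 2)/3 = -1 + ((11 + u) + 2)/3 = -1 + (13 + u)/3 = -1 + (13/3 + u/3) = 10/3 + u/3)
c(J) = -42
(c(-28) + h(S(-4, R)))/(4744 - 2919) = (-42 + (10/3 + (1/3)*(-1/6)))/(4744 - 2919) = (-42 + (10/3 - 1/18))/1825 = (-42 + 59/18)*(1/1825) = -697/18*1/1825 = -697/32850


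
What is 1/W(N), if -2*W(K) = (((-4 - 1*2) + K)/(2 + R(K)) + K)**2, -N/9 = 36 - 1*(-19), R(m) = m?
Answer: -243049/29654404578 ≈ -8.1960e-6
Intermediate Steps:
N = -495 (N = -9*(36 - 1*(-19)) = -9*(36 + 19) = -9*55 = -495)
W(K) = -(K + (-6 + K)/(2 + K))**2/2 (W(K) = -(((-4 - 1*2) + K)/(2 + K) + K)**2/2 = -(((-4 - 2) + K)/(2 + K) + K)**2/2 = -((-6 + K)/(2 + K) + K)**2/2 = -(K + (-6 + K)/(2 + K))**2/2)
1/W(N) = 1/(-(-6 + (-495)**2 + 3*(-495))**2/(2*(2 - 495)**2)) = 1/(-1/2*(-6 + 245025 - 1485)**2/(-493)**2) = 1/(-1/2*1/243049*243534**2) = 1/(-1/2*1/243049*59308809156) = 1/(-29654404578/243049) = -243049/29654404578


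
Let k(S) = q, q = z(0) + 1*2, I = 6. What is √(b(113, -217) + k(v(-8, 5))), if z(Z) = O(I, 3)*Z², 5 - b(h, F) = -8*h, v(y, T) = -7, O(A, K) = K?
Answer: √911 ≈ 30.183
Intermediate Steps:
b(h, F) = 5 + 8*h (b(h, F) = 5 - (-8)*h = 5 + 8*h)
z(Z) = 3*Z²
q = 2 (q = 3*0² + 1*2 = 3*0 + 2 = 0 + 2 = 2)
k(S) = 2
√(b(113, -217) + k(v(-8, 5))) = √((5 + 8*113) + 2) = √((5 + 904) + 2) = √(909 + 2) = √911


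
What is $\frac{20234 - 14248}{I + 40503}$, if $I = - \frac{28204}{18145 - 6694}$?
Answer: $\frac{6231426}{42161059} \approx 0.1478$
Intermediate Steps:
$I = - \frac{2564}{1041}$ ($I = - \frac{28204}{11451} = \left(-28204\right) \frac{1}{11451} = - \frac{2564}{1041} \approx -2.463$)
$\frac{20234 - 14248}{I + 40503} = \frac{20234 - 14248}{- \frac{2564}{1041} + 40503} = \frac{5986}{\frac{42161059}{1041}} = 5986 \cdot \frac{1041}{42161059} = \frac{6231426}{42161059}$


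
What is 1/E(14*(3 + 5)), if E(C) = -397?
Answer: -1/397 ≈ -0.0025189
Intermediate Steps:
1/E(14*(3 + 5)) = 1/(-397) = -1/397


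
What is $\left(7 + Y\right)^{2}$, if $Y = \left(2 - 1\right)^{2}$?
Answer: $64$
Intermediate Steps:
$Y = 1$ ($Y = 1^{2} = 1$)
$\left(7 + Y\right)^{2} = \left(7 + 1\right)^{2} = 8^{2} = 64$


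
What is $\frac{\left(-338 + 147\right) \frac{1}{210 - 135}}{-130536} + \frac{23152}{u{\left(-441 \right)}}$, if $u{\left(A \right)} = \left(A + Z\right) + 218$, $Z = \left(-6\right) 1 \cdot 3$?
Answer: $- \frac{226662664369}{2359438200} \approx -96.066$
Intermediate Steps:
$Z = -18$ ($Z = \left(-6\right) 3 = -18$)
$u{\left(A \right)} = 200 + A$ ($u{\left(A \right)} = \left(A - 18\right) + 218 = \left(-18 + A\right) + 218 = 200 + A$)
$\frac{\left(-338 + 147\right) \frac{1}{210 - 135}}{-130536} + \frac{23152}{u{\left(-441 \right)}} = \frac{\left(-338 + 147\right) \frac{1}{210 - 135}}{-130536} + \frac{23152}{200 - 441} = - \frac{191}{210 - 135} \left(- \frac{1}{130536}\right) + \frac{23152}{-241} = - \frac{191}{75} \left(- \frac{1}{130536}\right) + 23152 \left(- \frac{1}{241}\right) = \left(-191\right) \frac{1}{75} \left(- \frac{1}{130536}\right) - \frac{23152}{241} = \left(- \frac{191}{75}\right) \left(- \frac{1}{130536}\right) - \frac{23152}{241} = \frac{191}{9790200} - \frac{23152}{241} = - \frac{226662664369}{2359438200}$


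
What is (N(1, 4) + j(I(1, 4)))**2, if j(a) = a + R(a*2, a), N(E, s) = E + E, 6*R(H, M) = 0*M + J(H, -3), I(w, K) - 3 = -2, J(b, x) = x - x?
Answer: 9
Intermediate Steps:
J(b, x) = 0
I(w, K) = 1 (I(w, K) = 3 - 2 = 1)
R(H, M) = 0 (R(H, M) = (0*M + 0)/6 = (0 + 0)/6 = (1/6)*0 = 0)
N(E, s) = 2*E
j(a) = a (j(a) = a + 0 = a)
(N(1, 4) + j(I(1, 4)))**2 = (2*1 + 1)**2 = (2 + 1)**2 = 3**2 = 9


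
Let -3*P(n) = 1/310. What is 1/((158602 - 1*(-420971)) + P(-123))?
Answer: 930/539002889 ≈ 1.7254e-6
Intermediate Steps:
P(n) = -1/930 (P(n) = -⅓/310 = -⅓*1/310 = -1/930)
1/((158602 - 1*(-420971)) + P(-123)) = 1/((158602 - 1*(-420971)) - 1/930) = 1/((158602 + 420971) - 1/930) = 1/(579573 - 1/930) = 1/(539002889/930) = 930/539002889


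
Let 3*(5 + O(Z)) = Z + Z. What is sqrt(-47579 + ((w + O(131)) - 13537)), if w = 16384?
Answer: I*sqrt(401847)/3 ≈ 211.3*I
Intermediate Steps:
O(Z) = -5 + 2*Z/3 (O(Z) = -5 + (Z + Z)/3 = -5 + (2*Z)/3 = -5 + 2*Z/3)
sqrt(-47579 + ((w + O(131)) - 13537)) = sqrt(-47579 + ((16384 + (-5 + (2/3)*131)) - 13537)) = sqrt(-47579 + ((16384 + (-5 + 262/3)) - 13537)) = sqrt(-47579 + ((16384 + 247/3) - 13537)) = sqrt(-47579 + (49399/3 - 13537)) = sqrt(-47579 + 8788/3) = sqrt(-133949/3) = I*sqrt(401847)/3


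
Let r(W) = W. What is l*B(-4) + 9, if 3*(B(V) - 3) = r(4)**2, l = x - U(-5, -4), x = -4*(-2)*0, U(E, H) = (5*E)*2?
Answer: 1277/3 ≈ 425.67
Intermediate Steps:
U(E, H) = 10*E
x = 0 (x = 8*0 = 0)
l = 50 (l = 0 - 10*(-5) = 0 - 1*(-50) = 0 + 50 = 50)
B(V) = 25/3 (B(V) = 3 + (1/3)*4**2 = 3 + (1/3)*16 = 3 + 16/3 = 25/3)
l*B(-4) + 9 = 50*(25/3) + 9 = 1250/3 + 9 = 1277/3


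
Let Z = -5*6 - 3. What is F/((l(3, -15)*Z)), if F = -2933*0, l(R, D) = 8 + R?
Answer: 0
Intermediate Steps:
F = 0
Z = -33 (Z = -30 - 3 = -33)
F/((l(3, -15)*Z)) = 0/(((8 + 3)*(-33))) = 0/((11*(-33))) = 0/(-363) = 0*(-1/363) = 0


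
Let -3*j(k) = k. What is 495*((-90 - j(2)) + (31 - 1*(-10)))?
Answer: -23925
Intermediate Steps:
j(k) = -k/3
495*((-90 - j(2)) + (31 - 1*(-10))) = 495*((-90 - (-1)*2/3) + (31 - 1*(-10))) = 495*((-90 - 1*(-2/3)) + (31 + 10)) = 495*((-90 + 2/3) + 41) = 495*(-268/3 + 41) = 495*(-145/3) = -23925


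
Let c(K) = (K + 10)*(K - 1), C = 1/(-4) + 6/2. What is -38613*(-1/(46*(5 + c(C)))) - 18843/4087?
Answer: 1073099655/41078437 ≈ 26.123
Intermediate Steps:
C = 11/4 (C = 1*(-1/4) + 6*(1/2) = -1/4 + 3 = 11/4 ≈ 2.7500)
c(K) = (-1 + K)*(10 + K) (c(K) = (10 + K)*(-1 + K) = (-1 + K)*(10 + K))
-38613*(-1/(46*(5 + c(C)))) - 18843/4087 = -38613*(-1/(46*(5 + (-10 + (11/4)**2 + 9*(11/4))))) - 18843/4087 = -38613*(-1/(46*(5 + (-10 + 121/16 + 99/4)))) - 18843*1/4087 = -38613*(-1/(46*(5 + 357/16))) - 18843/4087 = -38613/((437/16)*(-46)) - 18843/4087 = -38613/(-10051/8) - 18843/4087 = -38613*(-8/10051) - 18843/4087 = 308904/10051 - 18843/4087 = 1073099655/41078437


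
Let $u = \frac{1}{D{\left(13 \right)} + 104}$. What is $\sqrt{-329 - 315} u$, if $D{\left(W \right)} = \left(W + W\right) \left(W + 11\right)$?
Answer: $\frac{i \sqrt{161}}{364} \approx 0.034859 i$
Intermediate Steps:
$D{\left(W \right)} = 2 W \left(11 + W\right)$
$u = \frac{1}{728}$ ($u = \frac{1}{2 \cdot 13 \left(11 + 13\right) + 104} = \frac{1}{2 \cdot 13 \cdot 24 + 104} = \frac{1}{624 + 104} = \frac{1}{728} \approx 0.0013736$)
$\sqrt{-329 - 315} u = \sqrt{-329 - 315} \cdot \frac{1}{728} = \sqrt{-644} \cdot \frac{1}{728} = 2 i \sqrt{161} \cdot \frac{1}{728} = \frac{i \sqrt{161}}{364}$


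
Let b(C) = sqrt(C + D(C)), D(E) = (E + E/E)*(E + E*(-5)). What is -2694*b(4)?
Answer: -5388*I*sqrt(19) ≈ -23486.0*I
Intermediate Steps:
D(E) = -4*E*(1 + E) (D(E) = (E + 1)*(E - 5*E) = (1 + E)*(-4*E) = -4*E*(1 + E))
b(C) = sqrt(C - 4*C*(1 + C))
-2694*b(4) = -2694*2*sqrt(-3 - 4*4) = -2694*2*sqrt(-3 - 16) = -2694*2*I*sqrt(19) = -5388*I*sqrt(19)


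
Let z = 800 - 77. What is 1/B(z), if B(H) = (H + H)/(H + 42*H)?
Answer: 43/2 ≈ 21.500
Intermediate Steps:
z = 723
B(H) = 2/43 (B(H) = (2*H)/((43*H)) = (2*H)*(1/(43*H)) = 2/43)
1/B(z) = 1/(2/43) = 43/2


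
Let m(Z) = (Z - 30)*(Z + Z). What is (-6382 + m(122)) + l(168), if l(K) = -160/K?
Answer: 337366/21 ≈ 16065.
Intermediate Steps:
m(Z) = 2*Z*(-30 + Z) (m(Z) = (-30 + Z)*(2*Z) = 2*Z*(-30 + Z))
(-6382 + m(122)) + l(168) = (-6382 + 2*122*(-30 + 122)) - 160/168 = (-6382 + 2*122*92) - 160*1/168 = (-6382 + 22448) - 20/21 = 16066 - 20/21 = 337366/21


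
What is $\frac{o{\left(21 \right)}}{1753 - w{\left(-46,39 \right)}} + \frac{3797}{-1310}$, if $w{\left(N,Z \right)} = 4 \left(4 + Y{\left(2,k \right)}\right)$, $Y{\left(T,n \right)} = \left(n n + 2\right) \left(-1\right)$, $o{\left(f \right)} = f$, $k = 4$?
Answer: $- \frac{2280421}{789930} \approx -2.8869$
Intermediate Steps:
$Y{\left(T,n \right)} = -2 - n^{2}$ ($Y{\left(T,n \right)} = \left(n^{2} + 2\right) \left(-1\right) = \left(2 + n^{2}\right) \left(-1\right) = -2 - n^{2}$)
$w{\left(N,Z \right)} = -56$ ($w{\left(N,Z \right)} = 4 \left(4 - 18\right) = 4 \left(-14\right) = -56$)
$\frac{o{\left(21 \right)}}{1753 - w{\left(-46,39 \right)}} + \frac{3797}{-1310} = \frac{21}{1753 - -56} + \frac{3797}{-1310} = \frac{21}{1753 + 56} + 3797 \left(- \frac{1}{1310}\right) = \frac{21}{1809} - \frac{3797}{1310} = 21 \cdot \frac{1}{1809} - \frac{3797}{1310} = \frac{7}{603} - \frac{3797}{1310} = - \frac{2280421}{789930}$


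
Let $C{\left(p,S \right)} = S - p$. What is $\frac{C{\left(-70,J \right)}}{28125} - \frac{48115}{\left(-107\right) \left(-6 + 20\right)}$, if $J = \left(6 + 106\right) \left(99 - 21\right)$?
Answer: $\frac{1366425763}{42131250} \approx 32.433$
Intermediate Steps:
$J = 8736$ ($J = 112 \cdot 78 = 8736$)
$\frac{C{\left(-70,J \right)}}{28125} - \frac{48115}{\left(-107\right) \left(-6 + 20\right)} = \frac{8736 - -70}{28125} - \frac{48115}{\left(-107\right) \left(-6 + 20\right)} = \left(8736 + 70\right) \frac{1}{28125} - \frac{48115}{\left(-107\right) 14} = 8806 \cdot \frac{1}{28125} - \frac{48115}{-1498} = \frac{8806}{28125} - - \frac{48115}{1498} = \frac{8806}{28125} + \frac{48115}{1498} = \frac{1366425763}{42131250}$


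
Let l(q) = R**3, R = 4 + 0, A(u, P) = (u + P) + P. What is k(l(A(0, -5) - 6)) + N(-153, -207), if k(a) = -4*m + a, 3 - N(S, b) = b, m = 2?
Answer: 266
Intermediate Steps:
A(u, P) = u + 2*P (A(u, P) = (P + u) + P = u + 2*P)
R = 4
N(S, b) = 3 - b
l(q) = 64 (l(q) = 4**3 = 64)
k(a) = -8 + a (k(a) = -4*2 + a = -8 + a)
k(l(A(0, -5) - 6)) + N(-153, -207) = (-8 + 64) + (3 - 1*(-207)) = 56 + (3 + 207) = 56 + 210 = 266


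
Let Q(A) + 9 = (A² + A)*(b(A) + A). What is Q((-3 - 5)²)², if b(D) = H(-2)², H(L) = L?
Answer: 80016002641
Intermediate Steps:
b(D) = 4 (b(D) = (-2)² = 4)
Q(A) = -9 + (4 + A)*(A + A²) (Q(A) = -9 + (A² + A)*(4 + A) = -9 + (A + A²)*(4 + A) = -9 + (4 + A)*(A + A²))
Q((-3 - 5)²)² = (-9 + ((-3 - 5)²)³ + 4*(-3 - 5)² + 5*((-3 - 5)²)²)² = (-9 + ((-8)²)³ + 4*(-8)² + 5*((-8)²)²)² = (-9 + 64³ + 4*64 + 5*64²)² = (-9 + 262144 + 256 + 5*4096)² = (-9 + 262144 + 256 + 20480)² = 282871² = 80016002641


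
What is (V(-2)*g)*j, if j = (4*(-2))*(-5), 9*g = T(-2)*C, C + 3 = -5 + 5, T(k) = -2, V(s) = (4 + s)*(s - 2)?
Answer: -640/3 ≈ -213.33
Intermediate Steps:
V(s) = (-2 + s)*(4 + s) (V(s) = (4 + s)*(-2 + s) = (-2 + s)*(4 + s))
C = -3 (C = -3 + (-5 + 5) = -3 + 0 = -3)
g = ⅔ (g = (-2*(-3))/9 = (⅑)*6 = ⅔ ≈ 0.66667)
j = 40 (j = -8*(-5) = 40)
(V(-2)*g)*j = ((-8 + (-2)² + 2*(-2))*(⅔))*40 = ((-8 + 4 - 4)*(⅔))*40 = -8*⅔*40 = -16/3*40 = -640/3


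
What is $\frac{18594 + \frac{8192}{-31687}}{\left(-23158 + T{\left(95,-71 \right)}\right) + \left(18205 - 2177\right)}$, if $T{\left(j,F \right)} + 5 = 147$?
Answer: $- \frac{294589943}{110714378} \approx -2.6608$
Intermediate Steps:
$T{\left(j,F \right)} = 142$ ($T{\left(j,F \right)} = -5 + 147 = 142$)
$\frac{18594 + \frac{8192}{-31687}}{\left(-23158 + T{\left(95,-71 \right)}\right) + \left(18205 - 2177\right)} = \frac{18594 + \frac{8192}{-31687}}{\left(-23158 + 142\right) + \left(18205 - 2177\right)} = \frac{18594 + 8192 \left(- \frac{1}{31687}\right)}{-23016 + 16028} = \frac{18594 - \frac{8192}{31687}}{-6988} = \frac{589179886}{31687} \left(- \frac{1}{6988}\right) = - \frac{294589943}{110714378}$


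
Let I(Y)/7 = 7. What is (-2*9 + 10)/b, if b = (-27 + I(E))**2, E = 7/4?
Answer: -2/121 ≈ -0.016529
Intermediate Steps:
E = 7/4 (E = 7*(1/4) = 7/4 ≈ 1.7500)
I(Y) = 49 (I(Y) = 7*7 = 49)
b = 484 (b = (-27 + 49)**2 = 22**2 = 484)
(-2*9 + 10)/b = (-2*9 + 10)/484 = (-18 + 10)*(1/484) = -8*1/484 = -2/121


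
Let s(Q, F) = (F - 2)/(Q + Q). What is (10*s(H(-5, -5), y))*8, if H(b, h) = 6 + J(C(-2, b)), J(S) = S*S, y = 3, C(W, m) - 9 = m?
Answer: 20/11 ≈ 1.8182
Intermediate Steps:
C(W, m) = 9 + m
J(S) = S²
H(b, h) = 6 + (9 + b)²
s(Q, F) = (-2 + F)/(2*Q) (s(Q, F) = (-2 + F)/((2*Q)) = (-2 + F)*(1/(2*Q)) = (-2 + F)/(2*Q))
(10*s(H(-5, -5), y))*8 = (10*((-2 + 3)/(2*(6 + (9 - 5)²))))*8 = (10*((½)*1/(6 + 4²)))*8 = (10*((½)*1/(6 + 16)))*8 = (10*((½)*1/22))*8 = (10*((½)*(1/22)*1))*8 = (10*(1/44))*8 = (5/22)*8 = 20/11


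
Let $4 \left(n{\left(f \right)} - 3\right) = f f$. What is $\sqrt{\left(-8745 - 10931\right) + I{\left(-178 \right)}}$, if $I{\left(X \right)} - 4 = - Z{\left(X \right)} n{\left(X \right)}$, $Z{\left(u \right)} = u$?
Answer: $20 \sqrt{3477} \approx 1179.3$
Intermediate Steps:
$n{\left(f \right)} = 3 + \frac{f^{2}}{4}$ ($n{\left(f \right)} = 3 + \frac{f f}{4} = 3 + \frac{f^{2}}{4}$)
$I{\left(X \right)} = 4 - X \left(3 + \frac{X^{2}}{4}\right)$ ($I{\left(X \right)} = 4 + - X \left(3 + \frac{X^{2}}{4}\right) = 4 - X \left(3 + \frac{X^{2}}{4}\right)$)
$\sqrt{\left(-8745 - 10931\right) + I{\left(-178 \right)}} = \sqrt{\left(-8745 - 10931\right) - \left(-4 - \frac{89 \left(12 + \left(-178\right)^{2}\right)}{2}\right)} = \sqrt{\left(-8745 - 10931\right) - \left(-4 - \frac{89 \left(12 + 31684\right)}{2}\right)} = \sqrt{-19676 - \left(-4 - 1410472\right)} = \sqrt{-19676 + \left(4 + 1410472\right)} = \sqrt{-19676 + 1410476} = \sqrt{1390800} = 20 \sqrt{3477}$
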